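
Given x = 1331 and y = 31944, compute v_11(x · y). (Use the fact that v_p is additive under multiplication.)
v_11(42517464) = 6

v_p(x) = 3 (factor: 1331 = 11^3 · 1); v_p(y) = 3 (factor: 31944 = 11^3 · 24). Additivity: v_p(xy) = v_p(x) + v_p(y) = 3 + 3 = 6. (Direct check: xy = 42517464 = 11^6 · (24).)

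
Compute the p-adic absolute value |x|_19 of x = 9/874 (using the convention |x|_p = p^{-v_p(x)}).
|9/874|_19 = 19

Step 1 — compute v_19(x) by factoring powers of 19 out of the numerator and denominator: v_19(9/874) = -1. Step 2 — apply |x|_p = p^{-v_p(x)} = 19^{1} = 19.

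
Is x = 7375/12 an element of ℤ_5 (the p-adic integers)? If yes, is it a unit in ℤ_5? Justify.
x ∈ ℤ_5 but not a unit; v_5(x) = 3 > 0

ℤ_5 = {x ∈ ℚ_5 : v_5(x) ≥ 0} and ℤ_5^× = {x ∈ ℤ_5 : v_5(x) = 0}. Here v_5(7375/12) = v_5(num) − v_5(den) = 3; compare against these criteria.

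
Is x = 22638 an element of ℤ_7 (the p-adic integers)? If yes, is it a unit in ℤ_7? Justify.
x ∈ ℤ_7 but not a unit; v_7(x) = 3 > 0

ℤ_7 = {x ∈ ℚ_7 : v_7(x) ≥ 0} and ℤ_7^× = {x ∈ ℤ_7 : v_7(x) = 0}. Here v_7(22638) = v_7(num) − v_7(den) = 3; compare against these criteria.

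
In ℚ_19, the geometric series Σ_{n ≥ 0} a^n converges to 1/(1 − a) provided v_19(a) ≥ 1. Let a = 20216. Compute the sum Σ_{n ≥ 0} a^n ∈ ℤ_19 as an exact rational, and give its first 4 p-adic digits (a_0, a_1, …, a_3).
Σ a^n = 1/(1 − a) = -1/20215;  first 4 digits = (1, 0, 18, 2)

v_19(a) = 2 ≥ 1, so the series converges in ℤ_19 to 1/(1 − a) = 1/(1 − 20216) = -1/20215. Expand this rational in ℤ_19: compute digits iteratively via d_i = x_i mod 19, x_{i+1} = (x_i − d_i)/19. The first 4 digits are (1, 0, 18, 2).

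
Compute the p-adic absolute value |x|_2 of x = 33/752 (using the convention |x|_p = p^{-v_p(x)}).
|33/752|_2 = 16

Step 1 — compute v_2(x) by factoring powers of 2 out of the numerator and denominator: v_2(33/752) = -4. Step 2 — apply |x|_p = p^{-v_p(x)} = 2^{4} = 16.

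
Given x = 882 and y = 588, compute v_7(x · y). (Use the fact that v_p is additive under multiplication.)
v_7(518616) = 4

v_p(x) = 2 (factor: 882 = 7^2 · 18); v_p(y) = 2 (factor: 588 = 7^2 · 12). Additivity: v_p(xy) = v_p(x) + v_p(y) = 2 + 2 = 4. (Direct check: xy = 518616 = 7^4 · (216).)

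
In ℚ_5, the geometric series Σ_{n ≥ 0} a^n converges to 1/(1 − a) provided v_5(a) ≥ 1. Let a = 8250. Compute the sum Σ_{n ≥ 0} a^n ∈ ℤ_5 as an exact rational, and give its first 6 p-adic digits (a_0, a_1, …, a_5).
Σ a^n = 1/(1 − a) = -1/8249;  first 6 digits = (1, 0, 0, 1, 3, 2)

v_5(a) = 3 ≥ 1, so the series converges in ℤ_5 to 1/(1 − a) = 1/(1 − 8250) = -1/8249. Expand this rational in ℤ_5: compute digits iteratively via d_i = x_i mod 5, x_{i+1} = (x_i − d_i)/5. The first 6 digits are (1, 0, 0, 1, 3, 2).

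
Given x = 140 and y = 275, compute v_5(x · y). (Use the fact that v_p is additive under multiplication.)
v_5(38500) = 3

v_p(x) = 1 (factor: 140 = 5^1 · 28); v_p(y) = 2 (factor: 275 = 5^2 · 11). Additivity: v_p(xy) = v_p(x) + v_p(y) = 1 + 2 = 3. (Direct check: xy = 38500 = 5^3 · (308).)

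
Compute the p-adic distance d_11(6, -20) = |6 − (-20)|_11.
d_11(6, -20) = 1

Step 1 — x − y = 6 − (-20) = 26. Step 2 — v_11(26) = 0 (factor: 26 = (11^0 · 26); the sign does not affect v_p). Step 3 — |x − y|_11 = 11^{0} = 1.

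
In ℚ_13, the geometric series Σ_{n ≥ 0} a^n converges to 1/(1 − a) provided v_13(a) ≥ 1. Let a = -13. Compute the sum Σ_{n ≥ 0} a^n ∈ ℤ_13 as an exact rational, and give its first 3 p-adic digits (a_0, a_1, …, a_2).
Σ a^n = 1/(1 − a) = 1/14;  first 3 digits = (1, 12, 0)

v_13(a) = 1 ≥ 1, so the series converges in ℤ_13 to 1/(1 − a) = 1/(1 − (-13)) = 1/14. Expand this rational in ℤ_13: compute digits iteratively via d_i = x_i mod 13, x_{i+1} = (x_i − d_i)/13. The first 3 digits are (1, 12, 0).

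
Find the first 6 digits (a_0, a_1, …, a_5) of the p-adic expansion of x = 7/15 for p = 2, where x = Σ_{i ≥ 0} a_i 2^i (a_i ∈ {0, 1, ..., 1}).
(a_0, …, a_5) = (1, 0, 0, 1, 0, 0)

v_2(7/15) = 0 (numerator and denominator both coprime to 2), so x ∈ ℤ_2^×. Compute digits iteratively via a_i = x_i mod 2, x_{i+1} = (x_i − a_i)/2, with x_0 = x:
  x_0 = 7/15;  a_0 = 1;  x_1 = (x_0 − 1)/2 = -4/15
  x_1 = -4/15;  a_1 = 0;  x_2 = (x_1 − 0)/2 = -2/15
  x_2 = -2/15;  a_2 = 0;  x_3 = (x_2 − 0)/2 = -1/15
  x_3 = -1/15;  a_3 = 1;  x_4 = (x_3 − 1)/2 = -8/15
  x_4 = -8/15;  a_4 = 0;  x_5 = (x_4 − 0)/2 = -4/15
  x_5 = -4/15;  a_5 = 0;  x_6 = (x_5 − 0)/2 = -2/15
Digits: (1, 0, 0, 1, 0, 0).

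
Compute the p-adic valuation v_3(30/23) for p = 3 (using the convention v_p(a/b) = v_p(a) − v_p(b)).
v_3(30/23) = 1

Factor powers of 3 from the numerator and denominator of the reduced fraction: 30 = 3^1 · 10 and 23 = 3^0 · 23. Apply v_p(a/b) = v_p(a) − v_p(b): v_3(30/23) = 1 − 0 = 1.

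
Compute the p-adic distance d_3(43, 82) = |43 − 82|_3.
d_3(43, 82) = 1/3

Step 1 — x − y = 43 − 82 = -39. Step 2 — v_3(-39) = 1 (factor: -39 = −(3^1 · 13); the sign does not affect v_p). Step 3 — |x − y|_3 = 3^{-1} = 1/3.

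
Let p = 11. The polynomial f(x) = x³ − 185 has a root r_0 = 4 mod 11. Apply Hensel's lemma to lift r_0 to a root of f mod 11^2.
r_1 = 4 (mod 121)

Hensel: r_{i+1} = r_i − f(r_i)/f′(r_i) mod 11^{i+2}, where f′(x) = 3x². Iterate:
  r_0 = 4 (mod 11)
  r_1 = 4 (mod 121)
Final: r = 4 with f(r) ≡ 0 mod 11^2.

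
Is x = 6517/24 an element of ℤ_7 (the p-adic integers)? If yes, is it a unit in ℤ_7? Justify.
x ∈ ℤ_7 but not a unit; v_7(x) = 3 > 0

ℤ_7 = {x ∈ ℚ_7 : v_7(x) ≥ 0} and ℤ_7^× = {x ∈ ℤ_7 : v_7(x) = 0}. Here v_7(6517/24) = v_7(num) − v_7(den) = 3; compare against these criteria.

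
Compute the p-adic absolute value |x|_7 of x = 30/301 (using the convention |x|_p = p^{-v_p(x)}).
|30/301|_7 = 7

Step 1 — compute v_7(x) by factoring powers of 7 out of the numerator and denominator: v_7(30/301) = -1. Step 2 — apply |x|_p = p^{-v_p(x)} = 7^{1} = 7.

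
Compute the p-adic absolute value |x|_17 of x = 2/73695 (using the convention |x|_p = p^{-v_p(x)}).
|2/73695|_17 = 4913

Step 1 — compute v_17(x) by factoring powers of 17 out of the numerator and denominator: v_17(2/73695) = -3. Step 2 — apply |x|_p = p^{-v_p(x)} = 17^{3} = 4913.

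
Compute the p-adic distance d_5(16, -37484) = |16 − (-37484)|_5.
d_5(16, -37484) = 1/3125

Step 1 — x − y = 16 − (-37484) = 37500. Step 2 — v_5(37500) = 5 (factor: 37500 = (5^5 · 12); the sign does not affect v_p). Step 3 — |x − y|_5 = 5^{-5} = 1/3125.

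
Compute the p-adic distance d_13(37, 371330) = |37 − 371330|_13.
d_13(37, 371330) = 1/371293

Step 1 — x − y = 37 − 371330 = -371293. Step 2 — v_13(-371293) = 5 (factor: -371293 = −(13^5 · 1); the sign does not affect v_p). Step 3 — |x − y|_13 = 13^{-5} = 1/371293.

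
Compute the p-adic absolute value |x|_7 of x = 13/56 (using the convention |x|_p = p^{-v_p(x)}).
|13/56|_7 = 7

Step 1 — compute v_7(x) by factoring powers of 7 out of the numerator and denominator: v_7(13/56) = -1. Step 2 — apply |x|_p = p^{-v_p(x)} = 7^{1} = 7.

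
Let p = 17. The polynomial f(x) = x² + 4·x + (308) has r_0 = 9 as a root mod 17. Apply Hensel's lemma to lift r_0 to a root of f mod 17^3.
r_2 = 3681 (mod 4913)

Hensel: r_{i+1} = r_i − f(r_i)·(f′(r_i))^{-1} mod 17^{i+2}, f′(x) = 2x + 4. Iterate:
  r_0 = 9 (mod 17)
  r_1 = 213 (mod 289)
  r_2 = 3681 (mod 4913)
Final: r = 3681 satisfies f(r) ≡ 0 mod 17^3.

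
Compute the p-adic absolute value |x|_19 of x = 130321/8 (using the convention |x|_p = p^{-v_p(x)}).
|130321/8|_19 = 1/130321

Step 1 — compute v_19(x) by factoring powers of 19 out of the numerator and denominator: v_19(130321/8) = 4. Step 2 — apply |x|_p = p^{-v_p(x)} = 19^{-4} = 1/130321.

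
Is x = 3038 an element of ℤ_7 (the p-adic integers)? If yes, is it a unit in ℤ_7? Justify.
x ∈ ℤ_7 but not a unit; v_7(x) = 2 > 0

ℤ_7 = {x ∈ ℚ_7 : v_7(x) ≥ 0} and ℤ_7^× = {x ∈ ℤ_7 : v_7(x) = 0}. Here v_7(3038) = v_7(num) − v_7(den) = 2; compare against these criteria.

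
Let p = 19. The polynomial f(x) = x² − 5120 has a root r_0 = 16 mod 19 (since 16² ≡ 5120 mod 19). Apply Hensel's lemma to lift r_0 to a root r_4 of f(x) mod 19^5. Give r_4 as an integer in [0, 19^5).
r_4 = 2091441 (mod 2476099)

Hensel's recurrence: r_{i+1} = r_i − f(r_i)·(f′(r_i))^{-1} mod 19^{i+2}, with f′(x) = 2x. Iterate:
  r_0 = 16 (mod 19)
  r_1 = 168 (mod 361)
  r_2 = 6305 (mod 6859)
  r_3 = 6305 (mod 130321)
  r_4 = 2091441 (mod 2476099)
Final: r_4 = 2091441, and one checks f(r_4) ≡ 0 mod 19^5.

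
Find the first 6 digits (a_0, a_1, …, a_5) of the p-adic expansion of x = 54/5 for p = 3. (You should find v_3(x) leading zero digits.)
(a_0, …, a_5) = (0, 0, 0, 1, 1, 2)

v_3(54/5) = 3, so a_0 = ... = a_2 = 0. Factor out: x = 3^3 · u with u = 2/5 a unit in ℤ_3. Expand u iteratively via a_{v+i} = u_i mod 3, u_{i+1} = (u_i − a_{v+i})/3:
  u_0 = 2/5;  a_3 = 1;  u_1 = (u_0 − 1)/3 = -1/5
  u_1 = -1/5;  a_4 = 1;  u_2 = (u_1 − 1)/3 = -2/5
  u_2 = -2/5;  a_5 = 2;  u_3 = (u_2 − 2)/3 = -4/5
Digits: (0, 0, 0, 1, 1, 2).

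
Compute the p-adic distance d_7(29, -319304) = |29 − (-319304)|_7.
d_7(29, -319304) = 1/16807

Step 1 — x − y = 29 − (-319304) = 319333. Step 2 — v_7(319333) = 5 (factor: 319333 = (7^5 · 19); the sign does not affect v_p). Step 3 — |x − y|_7 = 7^{-5} = 1/16807.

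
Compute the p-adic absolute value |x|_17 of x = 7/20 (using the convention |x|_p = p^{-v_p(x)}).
|7/20|_17 = 1

Step 1 — compute v_17(x) by factoring powers of 17 out of the numerator and denominator: v_17(7/20) = 0. Step 2 — apply |x|_p = p^{-v_p(x)} = 17^{0} = 1.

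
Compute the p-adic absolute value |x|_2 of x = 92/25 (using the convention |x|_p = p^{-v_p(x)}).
|92/25|_2 = 1/4

Step 1 — compute v_2(x) by factoring powers of 2 out of the numerator and denominator: v_2(92/25) = 2. Step 2 — apply |x|_p = p^{-v_p(x)} = 2^{-2} = 1/4.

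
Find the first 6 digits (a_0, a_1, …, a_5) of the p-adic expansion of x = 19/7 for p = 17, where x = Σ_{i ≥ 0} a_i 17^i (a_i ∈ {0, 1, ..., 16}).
(a_0, …, a_5) = (10, 2, 12, 9, 14, 4)

v_17(19/7) = 0 (numerator and denominator both coprime to 17), so x ∈ ℤ_17^×. Compute digits iteratively via a_i = x_i mod 17, x_{i+1} = (x_i − a_i)/17, with x_0 = x:
  x_0 = 19/7;  a_0 = 10;  x_1 = (x_0 − 10)/17 = -3/7
  x_1 = -3/7;  a_1 = 2;  x_2 = (x_1 − 2)/17 = -1/7
  x_2 = -1/7;  a_2 = 12;  x_3 = (x_2 − 12)/17 = -5/7
  x_3 = -5/7;  a_3 = 9;  x_4 = (x_3 − 9)/17 = -4/7
  x_4 = -4/7;  a_4 = 14;  x_5 = (x_4 − 14)/17 = -6/7
  x_5 = -6/7;  a_5 = 4;  x_6 = (x_5 − 4)/17 = -2/7
Digits: (10, 2, 12, 9, 14, 4).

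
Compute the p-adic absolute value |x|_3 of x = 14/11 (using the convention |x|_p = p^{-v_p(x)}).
|14/11|_3 = 1

Step 1 — compute v_3(x) by factoring powers of 3 out of the numerator and denominator: v_3(14/11) = 0. Step 2 — apply |x|_p = p^{-v_p(x)} = 3^{0} = 1.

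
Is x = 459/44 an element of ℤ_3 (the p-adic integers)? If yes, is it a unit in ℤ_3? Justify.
x ∈ ℤ_3 but not a unit; v_3(x) = 3 > 0

ℤ_3 = {x ∈ ℚ_3 : v_3(x) ≥ 0} and ℤ_3^× = {x ∈ ℤ_3 : v_3(x) = 0}. Here v_3(459/44) = v_3(num) − v_3(den) = 3; compare against these criteria.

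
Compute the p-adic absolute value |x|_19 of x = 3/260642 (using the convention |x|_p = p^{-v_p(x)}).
|3/260642|_19 = 130321

Step 1 — compute v_19(x) by factoring powers of 19 out of the numerator and denominator: v_19(3/260642) = -4. Step 2 — apply |x|_p = p^{-v_p(x)} = 19^{4} = 130321.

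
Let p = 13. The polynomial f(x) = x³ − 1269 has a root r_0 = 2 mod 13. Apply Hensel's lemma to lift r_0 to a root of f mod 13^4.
r_3 = 25443 (mod 28561)

Hensel: r_{i+1} = r_i − f(r_i)/f′(r_i) mod 13^{i+2}, where f′(x) = 3x². Iterate:
  r_0 = 2 (mod 13)
  r_1 = 93 (mod 169)
  r_2 = 1276 (mod 2197)
  r_3 = 25443 (mod 28561)
Final: r = 25443 with f(r) ≡ 0 mod 13^4.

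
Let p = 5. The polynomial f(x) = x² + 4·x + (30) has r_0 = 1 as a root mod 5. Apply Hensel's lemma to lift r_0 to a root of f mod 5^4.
r_3 = 41 (mod 625)

Hensel: r_{i+1} = r_i − f(r_i)·(f′(r_i))^{-1} mod 5^{i+2}, f′(x) = 2x + 4. Iterate:
  r_0 = 1 (mod 5)
  r_1 = 16 (mod 25)
  r_2 = 41 (mod 125)
  r_3 = 41 (mod 625)
Final: r = 41 satisfies f(r) ≡ 0 mod 5^4.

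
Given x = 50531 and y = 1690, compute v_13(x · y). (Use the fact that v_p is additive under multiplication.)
v_13(85397390) = 5

v_p(x) = 3 (factor: 50531 = 13^3 · 23); v_p(y) = 2 (factor: 1690 = 13^2 · 10). Additivity: v_p(xy) = v_p(x) + v_p(y) = 3 + 2 = 5. (Direct check: xy = 85397390 = 13^5 · (230).)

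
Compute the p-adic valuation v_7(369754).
v_7(369754) = 5

v_7(n) is the largest exponent k such that 7^k divides n. Factor out: 369754 = 7^5 · 22. (Sign doesn't affect v_p.) So v_7(369754) = 5.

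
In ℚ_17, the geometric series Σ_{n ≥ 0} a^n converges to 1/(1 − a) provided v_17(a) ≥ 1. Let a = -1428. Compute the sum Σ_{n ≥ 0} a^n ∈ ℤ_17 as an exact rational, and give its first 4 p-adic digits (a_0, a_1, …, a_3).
Σ a^n = 1/(1 − a) = 1/1429;  first 4 digits = (1, 1, 13, 7)

v_17(a) = 1 ≥ 1, so the series converges in ℤ_17 to 1/(1 − a) = 1/(1 − (-1428)) = 1/1429. Expand this rational in ℤ_17: compute digits iteratively via d_i = x_i mod 17, x_{i+1} = (x_i − d_i)/17. The first 4 digits are (1, 1, 13, 7).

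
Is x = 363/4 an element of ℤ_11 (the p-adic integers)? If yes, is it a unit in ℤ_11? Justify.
x ∈ ℤ_11 but not a unit; v_11(x) = 2 > 0

ℤ_11 = {x ∈ ℚ_11 : v_11(x) ≥ 0} and ℤ_11^× = {x ∈ ℤ_11 : v_11(x) = 0}. Here v_11(363/4) = v_11(num) − v_11(den) = 2; compare against these criteria.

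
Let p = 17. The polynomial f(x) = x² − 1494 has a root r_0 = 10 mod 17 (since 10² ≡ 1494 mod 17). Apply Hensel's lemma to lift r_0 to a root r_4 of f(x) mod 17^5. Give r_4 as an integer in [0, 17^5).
r_4 = 1413781 (mod 1419857)

Hensel's recurrence: r_{i+1} = r_i − f(r_i)·(f′(r_i))^{-1} mod 17^{i+2}, with f′(x) = 2x. Iterate:
  r_0 = 10 (mod 17)
  r_1 = 282 (mod 289)
  r_2 = 3750 (mod 4913)
  r_3 = 77445 (mod 83521)
  r_4 = 1413781 (mod 1419857)
Final: r_4 = 1413781, and one checks f(r_4) ≡ 0 mod 17^5.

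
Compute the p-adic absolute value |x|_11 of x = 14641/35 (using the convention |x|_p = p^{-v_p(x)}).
|14641/35|_11 = 1/14641

Step 1 — compute v_11(x) by factoring powers of 11 out of the numerator and denominator: v_11(14641/35) = 4. Step 2 — apply |x|_p = p^{-v_p(x)} = 11^{-4} = 1/14641.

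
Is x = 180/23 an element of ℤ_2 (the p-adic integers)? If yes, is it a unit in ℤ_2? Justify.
x ∈ ℤ_2 but not a unit; v_2(x) = 2 > 0

ℤ_2 = {x ∈ ℚ_2 : v_2(x) ≥ 0} and ℤ_2^× = {x ∈ ℤ_2 : v_2(x) = 0}. Here v_2(180/23) = v_2(num) − v_2(den) = 2; compare against these criteria.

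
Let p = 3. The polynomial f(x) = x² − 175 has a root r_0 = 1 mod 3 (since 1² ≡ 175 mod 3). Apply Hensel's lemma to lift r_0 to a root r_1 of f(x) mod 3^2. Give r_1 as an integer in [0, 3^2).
r_1 = 7 (mod 9)

Hensel's recurrence: r_{i+1} = r_i − f(r_i)·(f′(r_i))^{-1} mod 3^{i+2}, with f′(x) = 2x. Iterate:
  r_0 = 1 (mod 3)
  r_1 = 7 (mod 9)
Final: r_1 = 7, and one checks f(r_1) ≡ 0 mod 3^2.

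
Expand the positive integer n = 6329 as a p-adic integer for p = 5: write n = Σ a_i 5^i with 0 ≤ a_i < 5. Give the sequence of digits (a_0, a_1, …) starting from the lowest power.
(a_0, a_1, …) = (4, 0, 3, 0, 0, 2)

Repeated division by 5 gives the digits low-to-high: 6329 = 4 + 3·5^2 + 2·5^5. Digit sequence: (4, 0, 3, 0, 0, 2).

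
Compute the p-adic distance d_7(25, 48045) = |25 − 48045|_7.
d_7(25, 48045) = 1/2401

Step 1 — x − y = 25 − 48045 = -48020. Step 2 — v_7(-48020) = 4 (factor: -48020 = −(7^4 · 20); the sign does not affect v_p). Step 3 — |x − y|_7 = 7^{-4} = 1/2401.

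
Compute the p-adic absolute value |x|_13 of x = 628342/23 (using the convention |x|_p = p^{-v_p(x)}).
|628342/23|_13 = 1/28561

Step 1 — compute v_13(x) by factoring powers of 13 out of the numerator and denominator: v_13(628342/23) = 4. Step 2 — apply |x|_p = p^{-v_p(x)} = 13^{-4} = 1/28561.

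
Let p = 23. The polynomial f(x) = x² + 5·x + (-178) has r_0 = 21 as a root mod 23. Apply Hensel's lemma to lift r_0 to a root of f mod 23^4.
r_3 = 112330 (mod 279841)

Hensel: r_{i+1} = r_i − f(r_i)·(f′(r_i))^{-1} mod 23^{i+2}, f′(x) = 2x + 5. Iterate:
  r_0 = 21 (mod 23)
  r_1 = 182 (mod 529)
  r_2 = 2827 (mod 12167)
  r_3 = 112330 (mod 279841)
Final: r = 112330 satisfies f(r) ≡ 0 mod 23^4.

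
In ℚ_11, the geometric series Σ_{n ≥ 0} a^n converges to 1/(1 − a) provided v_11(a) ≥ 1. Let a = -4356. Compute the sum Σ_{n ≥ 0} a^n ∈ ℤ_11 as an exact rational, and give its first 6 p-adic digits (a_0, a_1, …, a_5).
Σ a^n = 1/(1 − a) = 1/4357;  first 6 digits = (1, 0, 8, 7, 8, 7)

v_11(a) = 2 ≥ 1, so the series converges in ℤ_11 to 1/(1 − a) = 1/(1 − (-4356)) = 1/4357. Expand this rational in ℤ_11: compute digits iteratively via d_i = x_i mod 11, x_{i+1} = (x_i − d_i)/11. The first 6 digits are (1, 0, 8, 7, 8, 7).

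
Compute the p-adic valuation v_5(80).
v_5(80) = 1

v_5(n) is the largest exponent k such that 5^k divides n. Factor out: 80 = 5^1 · 16. (Sign doesn't affect v_p.) So v_5(80) = 1.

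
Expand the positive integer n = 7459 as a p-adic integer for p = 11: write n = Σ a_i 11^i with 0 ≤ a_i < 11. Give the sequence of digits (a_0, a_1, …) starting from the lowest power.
(a_0, a_1, …) = (1, 7, 6, 5)

Repeated division by 11 gives the digits low-to-high: 7459 = 1 + 7·11^1 + 6·11^2 + 5·11^3. Digit sequence: (1, 7, 6, 5).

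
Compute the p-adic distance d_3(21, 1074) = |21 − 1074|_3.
d_3(21, 1074) = 1/81

Step 1 — x − y = 21 − 1074 = -1053. Step 2 — v_3(-1053) = 4 (factor: -1053 = −(3^4 · 13); the sign does not affect v_p). Step 3 — |x − y|_3 = 3^{-4} = 1/81.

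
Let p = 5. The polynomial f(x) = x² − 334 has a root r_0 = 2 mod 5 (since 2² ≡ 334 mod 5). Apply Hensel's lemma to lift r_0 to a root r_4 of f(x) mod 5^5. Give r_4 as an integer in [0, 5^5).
r_4 = 1922 (mod 3125)

Hensel's recurrence: r_{i+1} = r_i − f(r_i)·(f′(r_i))^{-1} mod 5^{i+2}, with f′(x) = 2x. Iterate:
  r_0 = 2 (mod 5)
  r_1 = 22 (mod 25)
  r_2 = 47 (mod 125)
  r_3 = 47 (mod 625)
  r_4 = 1922 (mod 3125)
Final: r_4 = 1922, and one checks f(r_4) ≡ 0 mod 5^5.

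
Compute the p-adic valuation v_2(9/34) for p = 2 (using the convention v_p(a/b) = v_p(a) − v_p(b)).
v_2(9/34) = -1

Factor powers of 2 from the numerator and denominator of the reduced fraction: 9 = 2^0 · 9 and 34 = 2^1 · 17. Apply v_p(a/b) = v_p(a) − v_p(b): v_2(9/34) = 0 − 1 = -1.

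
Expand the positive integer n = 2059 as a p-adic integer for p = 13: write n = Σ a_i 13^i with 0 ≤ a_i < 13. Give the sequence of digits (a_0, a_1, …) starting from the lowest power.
(a_0, a_1, …) = (5, 2, 12)

Repeated division by 13 gives the digits low-to-high: 2059 = 5 + 2·13^1 + 12·13^2. Digit sequence: (5, 2, 12).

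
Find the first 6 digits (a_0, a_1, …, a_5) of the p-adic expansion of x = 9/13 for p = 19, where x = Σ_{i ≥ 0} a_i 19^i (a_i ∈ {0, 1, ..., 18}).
(a_0, …, a_5) = (8, 4, 10, 17, 2, 13)

v_19(9/13) = 0 (numerator and denominator both coprime to 19), so x ∈ ℤ_19^×. Compute digits iteratively via a_i = x_i mod 19, x_{i+1} = (x_i − a_i)/19, with x_0 = x:
  x_0 = 9/13;  a_0 = 8;  x_1 = (x_0 − 8)/19 = -5/13
  x_1 = -5/13;  a_1 = 4;  x_2 = (x_1 − 4)/19 = -3/13
  x_2 = -3/13;  a_2 = 10;  x_3 = (x_2 − 10)/19 = -7/13
  x_3 = -7/13;  a_3 = 17;  x_4 = (x_3 − 17)/19 = -12/13
  x_4 = -12/13;  a_4 = 2;  x_5 = (x_4 − 2)/19 = -2/13
  x_5 = -2/13;  a_5 = 13;  x_6 = (x_5 − 13)/19 = -9/13
Digits: (8, 4, 10, 17, 2, 13).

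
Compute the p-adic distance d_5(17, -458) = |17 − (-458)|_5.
d_5(17, -458) = 1/25

Step 1 — x − y = 17 − (-458) = 475. Step 2 — v_5(475) = 2 (factor: 475 = (5^2 · 19); the sign does not affect v_p). Step 3 — |x − y|_5 = 5^{-2} = 1/25.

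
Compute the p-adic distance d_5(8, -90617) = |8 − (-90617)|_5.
d_5(8, -90617) = 1/3125

Step 1 — x − y = 8 − (-90617) = 90625. Step 2 — v_5(90625) = 5 (factor: 90625 = (5^5 · 29); the sign does not affect v_p). Step 3 — |x − y|_5 = 5^{-5} = 1/3125.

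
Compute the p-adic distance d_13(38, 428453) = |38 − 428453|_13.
d_13(38, 428453) = 1/28561

Step 1 — x − y = 38 − 428453 = -428415. Step 2 — v_13(-428415) = 4 (factor: -428415 = −(13^4 · 15); the sign does not affect v_p). Step 3 — |x − y|_13 = 13^{-4} = 1/28561.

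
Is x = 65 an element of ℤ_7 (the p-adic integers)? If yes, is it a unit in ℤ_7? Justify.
x ∈ ℤ_7^× (unit); v_7(x) = 0

ℤ_7 = {x ∈ ℚ_7 : v_7(x) ≥ 0} and ℤ_7^× = {x ∈ ℤ_7 : v_7(x) = 0}. Here v_7(65) = v_7(num) − v_7(den) = 0; compare against these criteria.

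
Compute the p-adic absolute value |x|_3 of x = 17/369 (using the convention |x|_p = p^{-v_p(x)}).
|17/369|_3 = 9

Step 1 — compute v_3(x) by factoring powers of 3 out of the numerator and denominator: v_3(17/369) = -2. Step 2 — apply |x|_p = p^{-v_p(x)} = 3^{2} = 9.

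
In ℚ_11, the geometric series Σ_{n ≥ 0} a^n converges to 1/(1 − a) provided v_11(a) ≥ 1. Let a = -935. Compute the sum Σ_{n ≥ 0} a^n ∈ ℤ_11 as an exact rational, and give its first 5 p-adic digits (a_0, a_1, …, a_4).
Σ a^n = 1/(1 − a) = 1/936;  first 5 digits = (1, 3, 1, 1, 4)

v_11(a) = 1 ≥ 1, so the series converges in ℤ_11 to 1/(1 − a) = 1/(1 − (-935)) = 1/936. Expand this rational in ℤ_11: compute digits iteratively via d_i = x_i mod 11, x_{i+1} = (x_i − d_i)/11. The first 5 digits are (1, 3, 1, 1, 4).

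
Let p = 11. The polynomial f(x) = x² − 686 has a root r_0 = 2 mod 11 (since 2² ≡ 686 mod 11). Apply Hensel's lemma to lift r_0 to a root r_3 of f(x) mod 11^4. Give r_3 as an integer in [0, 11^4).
r_3 = 13785 (mod 14641)

Hensel's recurrence: r_{i+1} = r_i − f(r_i)·(f′(r_i))^{-1} mod 11^{i+2}, with f′(x) = 2x. Iterate:
  r_0 = 2 (mod 11)
  r_1 = 112 (mod 121)
  r_2 = 475 (mod 1331)
  r_3 = 13785 (mod 14641)
Final: r_3 = 13785, and one checks f(r_3) ≡ 0 mod 11^4.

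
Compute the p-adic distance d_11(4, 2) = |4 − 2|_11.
d_11(4, 2) = 1

Step 1 — x − y = 4 − 2 = 2. Step 2 — v_11(2) = 0 (factor: 2 = (11^0 · 2); the sign does not affect v_p). Step 3 — |x − y|_11 = 11^{0} = 1.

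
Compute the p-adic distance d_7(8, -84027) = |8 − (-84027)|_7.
d_7(8, -84027) = 1/16807

Step 1 — x − y = 8 − (-84027) = 84035. Step 2 — v_7(84035) = 5 (factor: 84035 = (7^5 · 5); the sign does not affect v_p). Step 3 — |x − y|_7 = 7^{-5} = 1/16807.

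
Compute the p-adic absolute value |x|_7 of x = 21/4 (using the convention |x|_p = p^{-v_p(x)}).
|21/4|_7 = 1/7

Step 1 — compute v_7(x) by factoring powers of 7 out of the numerator and denominator: v_7(21/4) = 1. Step 2 — apply |x|_p = p^{-v_p(x)} = 7^{-1} = 1/7.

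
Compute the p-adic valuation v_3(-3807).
v_3(-3807) = 4

v_3(n) is the largest exponent k such that 3^k divides n. Factor out: -3807 = -3^4 · 47. (Sign doesn't affect v_p.) So v_3(-3807) = 4.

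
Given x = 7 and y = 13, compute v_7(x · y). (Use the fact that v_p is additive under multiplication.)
v_7(91) = 1

v_p(x) = 1 (factor: 7 = 7^1 · 1); v_p(y) = 0 (factor: 13 = 7^0 · 13). Additivity: v_p(xy) = v_p(x) + v_p(y) = 1 + 0 = 1. (Direct check: xy = 91 = 7^1 · (13).)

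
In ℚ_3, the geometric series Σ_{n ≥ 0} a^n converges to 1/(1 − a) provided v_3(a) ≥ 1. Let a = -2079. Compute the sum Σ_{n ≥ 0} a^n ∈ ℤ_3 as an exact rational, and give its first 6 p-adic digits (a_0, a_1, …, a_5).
Σ a^n = 1/(1 − a) = 1/2080;  first 6 digits = (1, 0, 0, 1, 1, 0)

v_3(a) = 3 ≥ 1, so the series converges in ℤ_3 to 1/(1 − a) = 1/(1 − (-2079)) = 1/2080. Expand this rational in ℤ_3: compute digits iteratively via d_i = x_i mod 3, x_{i+1} = (x_i − d_i)/3. The first 6 digits are (1, 0, 0, 1, 1, 0).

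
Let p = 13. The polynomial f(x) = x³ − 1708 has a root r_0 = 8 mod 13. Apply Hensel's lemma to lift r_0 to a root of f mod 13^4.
r_3 = 6313 (mod 28561)

Hensel: r_{i+1} = r_i − f(r_i)/f′(r_i) mod 13^{i+2}, where f′(x) = 3x². Iterate:
  r_0 = 8 (mod 13)
  r_1 = 60 (mod 169)
  r_2 = 1919 (mod 2197)
  r_3 = 6313 (mod 28561)
Final: r = 6313 with f(r) ≡ 0 mod 13^4.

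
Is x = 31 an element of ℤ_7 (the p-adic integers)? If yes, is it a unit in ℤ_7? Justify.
x ∈ ℤ_7^× (unit); v_7(x) = 0

ℤ_7 = {x ∈ ℚ_7 : v_7(x) ≥ 0} and ℤ_7^× = {x ∈ ℤ_7 : v_7(x) = 0}. Here v_7(31) = v_7(num) − v_7(den) = 0; compare against these criteria.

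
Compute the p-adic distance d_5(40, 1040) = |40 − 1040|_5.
d_5(40, 1040) = 1/125

Step 1 — x − y = 40 − 1040 = -1000. Step 2 — v_5(-1000) = 3 (factor: -1000 = −(5^3 · 8); the sign does not affect v_p). Step 3 — |x − y|_5 = 5^{-3} = 1/125.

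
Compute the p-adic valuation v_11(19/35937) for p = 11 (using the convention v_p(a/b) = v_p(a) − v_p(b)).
v_11(19/35937) = -3

Factor powers of 11 from the numerator and denominator of the reduced fraction: 19 = 11^0 · 19 and 35937 = 11^3 · 27. Apply v_p(a/b) = v_p(a) − v_p(b): v_11(19/35937) = 0 − 3 = -3.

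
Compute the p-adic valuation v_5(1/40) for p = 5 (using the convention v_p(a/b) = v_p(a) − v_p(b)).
v_5(1/40) = -1

Factor powers of 5 from the numerator and denominator of the reduced fraction: 1 = 5^0 · 1 and 40 = 5^1 · 8. Apply v_p(a/b) = v_p(a) − v_p(b): v_5(1/40) = 0 − 1 = -1.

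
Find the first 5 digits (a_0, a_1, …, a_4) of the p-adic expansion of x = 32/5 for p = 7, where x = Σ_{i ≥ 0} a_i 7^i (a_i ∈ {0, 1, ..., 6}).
(a_0, …, a_4) = (5, 3, 1, 4, 5)

v_7(32/5) = 0 (numerator and denominator both coprime to 7), so x ∈ ℤ_7^×. Compute digits iteratively via a_i = x_i mod 7, x_{i+1} = (x_i − a_i)/7, with x_0 = x:
  x_0 = 32/5;  a_0 = 5;  x_1 = (x_0 − 5)/7 = 1/5
  x_1 = 1/5;  a_1 = 3;  x_2 = (x_1 − 3)/7 = -2/5
  x_2 = -2/5;  a_2 = 1;  x_3 = (x_2 − 1)/7 = -1/5
  x_3 = -1/5;  a_3 = 4;  x_4 = (x_3 − 4)/7 = -3/5
  x_4 = -3/5;  a_4 = 5;  x_5 = (x_4 − 5)/7 = -4/5
Digits: (5, 3, 1, 4, 5).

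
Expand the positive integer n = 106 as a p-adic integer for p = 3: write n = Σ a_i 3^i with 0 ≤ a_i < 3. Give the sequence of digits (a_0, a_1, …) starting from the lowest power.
(a_0, a_1, …) = (1, 2, 2, 0, 1)

Repeated division by 3 gives the digits low-to-high: 106 = 1 + 2·3^1 + 2·3^2 + 1·3^4. Digit sequence: (1, 2, 2, 0, 1).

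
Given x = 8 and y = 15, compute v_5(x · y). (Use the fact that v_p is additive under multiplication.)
v_5(120) = 1

v_p(x) = 0 (factor: 8 = 5^0 · 8); v_p(y) = 1 (factor: 15 = 5^1 · 3). Additivity: v_p(xy) = v_p(x) + v_p(y) = 0 + 1 = 1. (Direct check: xy = 120 = 5^1 · (24).)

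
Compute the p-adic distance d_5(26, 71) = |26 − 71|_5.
d_5(26, 71) = 1/5

Step 1 — x − y = 26 − 71 = -45. Step 2 — v_5(-45) = 1 (factor: -45 = −(5^1 · 9); the sign does not affect v_p). Step 3 — |x − y|_5 = 5^{-1} = 1/5.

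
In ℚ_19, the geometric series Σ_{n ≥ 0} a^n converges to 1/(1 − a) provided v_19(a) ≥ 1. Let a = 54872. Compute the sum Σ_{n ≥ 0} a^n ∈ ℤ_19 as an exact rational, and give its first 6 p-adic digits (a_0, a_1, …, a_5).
Σ a^n = 1/(1 − a) = -1/54871;  first 6 digits = (1, 0, 0, 8, 0, 0)

v_19(a) = 3 ≥ 1, so the series converges in ℤ_19 to 1/(1 − a) = 1/(1 − 54872) = -1/54871. Expand this rational in ℤ_19: compute digits iteratively via d_i = x_i mod 19, x_{i+1} = (x_i − d_i)/19. The first 6 digits are (1, 0, 0, 8, 0, 0).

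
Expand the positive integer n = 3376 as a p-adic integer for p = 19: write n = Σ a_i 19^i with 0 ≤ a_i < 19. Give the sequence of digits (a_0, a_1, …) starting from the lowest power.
(a_0, a_1, …) = (13, 6, 9)

Repeated division by 19 gives the digits low-to-high: 3376 = 13 + 6·19^1 + 9·19^2. Digit sequence: (13, 6, 9).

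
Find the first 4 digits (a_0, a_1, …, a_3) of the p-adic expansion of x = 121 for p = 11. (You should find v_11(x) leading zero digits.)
(a_0, …, a_3) = (0, 0, 1, 0)

v_11(121) = 2, so a_0 = ... = a_1 = 0. Factor out: x = 11^2 · u with u = 1 a unit in ℤ_11. Expand u iteratively via a_{v+i} = u_i mod 11, u_{i+1} = (u_i − a_{v+i})/11:
  u_0 = 1;  a_2 = 1;  u_1 = (u_0 − 1)/11 = 0
  u_1 = 0;  a_3 = 0;  u_2 = (u_1 − 0)/11 = 0
Digits: (0, 0, 1, 0).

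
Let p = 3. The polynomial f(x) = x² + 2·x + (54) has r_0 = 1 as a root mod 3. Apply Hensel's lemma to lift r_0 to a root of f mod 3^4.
r_3 = 25 (mod 81)

Hensel: r_{i+1} = r_i − f(r_i)·(f′(r_i))^{-1} mod 3^{i+2}, f′(x) = 2x + 2. Iterate:
  r_0 = 1 (mod 3)
  r_1 = 7 (mod 9)
  r_2 = 25 (mod 27)
  r_3 = 25 (mod 81)
Final: r = 25 satisfies f(r) ≡ 0 mod 3^4.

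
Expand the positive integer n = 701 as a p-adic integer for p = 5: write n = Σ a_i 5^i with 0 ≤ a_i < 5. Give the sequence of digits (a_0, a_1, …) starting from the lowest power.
(a_0, a_1, …) = (1, 0, 3, 0, 1)

Repeated division by 5 gives the digits low-to-high: 701 = 1 + 3·5^2 + 1·5^4. Digit sequence: (1, 0, 3, 0, 1).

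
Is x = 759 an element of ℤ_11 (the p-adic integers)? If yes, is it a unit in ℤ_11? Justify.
x ∈ ℤ_11 but not a unit; v_11(x) = 1 > 0

ℤ_11 = {x ∈ ℚ_11 : v_11(x) ≥ 0} and ℤ_11^× = {x ∈ ℤ_11 : v_11(x) = 0}. Here v_11(759) = v_11(num) − v_11(den) = 1; compare against these criteria.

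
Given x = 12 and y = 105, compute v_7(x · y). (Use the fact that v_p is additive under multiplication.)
v_7(1260) = 1

v_p(x) = 0 (factor: 12 = 7^0 · 12); v_p(y) = 1 (factor: 105 = 7^1 · 15). Additivity: v_p(xy) = v_p(x) + v_p(y) = 0 + 1 = 1. (Direct check: xy = 1260 = 7^1 · (180).)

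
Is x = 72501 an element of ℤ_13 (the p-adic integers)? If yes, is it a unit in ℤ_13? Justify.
x ∈ ℤ_13 but not a unit; v_13(x) = 3 > 0

ℤ_13 = {x ∈ ℚ_13 : v_13(x) ≥ 0} and ℤ_13^× = {x ∈ ℤ_13 : v_13(x) = 0}. Here v_13(72501) = v_13(num) − v_13(den) = 3; compare against these criteria.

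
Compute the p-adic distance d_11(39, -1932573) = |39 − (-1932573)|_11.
d_11(39, -1932573) = 1/161051

Step 1 — x − y = 39 − (-1932573) = 1932612. Step 2 — v_11(1932612) = 5 (factor: 1932612 = (11^5 · 12); the sign does not affect v_p). Step 3 — |x − y|_11 = 11^{-5} = 1/161051.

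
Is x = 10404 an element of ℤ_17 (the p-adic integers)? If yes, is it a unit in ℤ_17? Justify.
x ∈ ℤ_17 but not a unit; v_17(x) = 2 > 0

ℤ_17 = {x ∈ ℚ_17 : v_17(x) ≥ 0} and ℤ_17^× = {x ∈ ℤ_17 : v_17(x) = 0}. Here v_17(10404) = v_17(num) − v_17(den) = 2; compare against these criteria.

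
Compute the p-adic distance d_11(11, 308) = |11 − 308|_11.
d_11(11, 308) = 1/11

Step 1 — x − y = 11 − 308 = -297. Step 2 — v_11(-297) = 1 (factor: -297 = −(11^1 · 27); the sign does not affect v_p). Step 3 — |x − y|_11 = 11^{-1} = 1/11.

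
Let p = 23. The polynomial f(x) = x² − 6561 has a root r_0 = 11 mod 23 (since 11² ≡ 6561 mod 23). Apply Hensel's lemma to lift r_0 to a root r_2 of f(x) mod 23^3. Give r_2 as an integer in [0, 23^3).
r_2 = 12086 (mod 12167)

Hensel's recurrence: r_{i+1} = r_i − f(r_i)·(f′(r_i))^{-1} mod 23^{i+2}, with f′(x) = 2x. Iterate:
  r_0 = 11 (mod 23)
  r_1 = 448 (mod 529)
  r_2 = 12086 (mod 12167)
Final: r_2 = 12086, and one checks f(r_2) ≡ 0 mod 23^3.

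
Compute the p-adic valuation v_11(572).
v_11(572) = 1

v_11(n) is the largest exponent k such that 11^k divides n. Factor out: 572 = 11^1 · 52. (Sign doesn't affect v_p.) So v_11(572) = 1.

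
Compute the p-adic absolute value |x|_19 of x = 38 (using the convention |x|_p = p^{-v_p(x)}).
|38|_19 = 1/19

Step 1 — compute v_19(x) by factoring powers of 19 out of the numerator and denominator: v_19(38) = 1. Step 2 — apply |x|_p = p^{-v_p(x)} = 19^{-1} = 1/19.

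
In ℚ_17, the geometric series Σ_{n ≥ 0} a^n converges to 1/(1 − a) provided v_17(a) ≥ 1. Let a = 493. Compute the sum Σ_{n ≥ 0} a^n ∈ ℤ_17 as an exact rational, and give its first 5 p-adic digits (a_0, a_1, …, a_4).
Σ a^n = 1/(1 − a) = -1/492;  first 5 digits = (1, 12, 9, 9, 5)

v_17(a) = 1 ≥ 1, so the series converges in ℤ_17 to 1/(1 − a) = 1/(1 − 493) = -1/492. Expand this rational in ℤ_17: compute digits iteratively via d_i = x_i mod 17, x_{i+1} = (x_i − d_i)/17. The first 5 digits are (1, 12, 9, 9, 5).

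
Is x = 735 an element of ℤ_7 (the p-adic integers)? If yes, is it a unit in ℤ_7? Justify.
x ∈ ℤ_7 but not a unit; v_7(x) = 2 > 0

ℤ_7 = {x ∈ ℚ_7 : v_7(x) ≥ 0} and ℤ_7^× = {x ∈ ℤ_7 : v_7(x) = 0}. Here v_7(735) = v_7(num) − v_7(den) = 2; compare against these criteria.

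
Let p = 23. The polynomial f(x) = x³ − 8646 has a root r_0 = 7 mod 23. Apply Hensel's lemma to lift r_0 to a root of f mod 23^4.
r_3 = 44719 (mod 279841)

Hensel: r_{i+1} = r_i − f(r_i)/f′(r_i) mod 23^{i+2}, where f′(x) = 3x². Iterate:
  r_0 = 7 (mod 23)
  r_1 = 283 (mod 529)
  r_2 = 8218 (mod 12167)
  r_3 = 44719 (mod 279841)
Final: r = 44719 with f(r) ≡ 0 mod 23^4.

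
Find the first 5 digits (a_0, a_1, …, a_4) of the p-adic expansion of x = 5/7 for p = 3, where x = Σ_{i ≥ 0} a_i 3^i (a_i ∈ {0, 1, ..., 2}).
(a_0, …, a_4) = (2, 0, 2, 1, 2)

v_3(5/7) = 0 (numerator and denominator both coprime to 3), so x ∈ ℤ_3^×. Compute digits iteratively via a_i = x_i mod 3, x_{i+1} = (x_i − a_i)/3, with x_0 = x:
  x_0 = 5/7;  a_0 = 2;  x_1 = (x_0 − 2)/3 = -3/7
  x_1 = -3/7;  a_1 = 0;  x_2 = (x_1 − 0)/3 = -1/7
  x_2 = -1/7;  a_2 = 2;  x_3 = (x_2 − 2)/3 = -5/7
  x_3 = -5/7;  a_3 = 1;  x_4 = (x_3 − 1)/3 = -4/7
  x_4 = -4/7;  a_4 = 2;  x_5 = (x_4 − 2)/3 = -6/7
Digits: (2, 0, 2, 1, 2).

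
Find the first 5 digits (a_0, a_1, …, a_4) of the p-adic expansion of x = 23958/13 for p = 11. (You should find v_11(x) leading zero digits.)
(a_0, …, a_4) = (0, 0, 0, 9, 1)

v_11(23958/13) = 3, so a_0 = ... = a_2 = 0. Factor out: x = 11^3 · u with u = 18/13 a unit in ℤ_11. Expand u iteratively via a_{v+i} = u_i mod 11, u_{i+1} = (u_i − a_{v+i})/11:
  u_0 = 18/13;  a_3 = 9;  u_1 = (u_0 − 9)/11 = -9/13
  u_1 = -9/13;  a_4 = 1;  u_2 = (u_1 − 1)/11 = -2/13
Digits: (0, 0, 0, 9, 1).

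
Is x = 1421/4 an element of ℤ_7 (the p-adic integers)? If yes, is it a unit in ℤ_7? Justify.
x ∈ ℤ_7 but not a unit; v_7(x) = 2 > 0

ℤ_7 = {x ∈ ℚ_7 : v_7(x) ≥ 0} and ℤ_7^× = {x ∈ ℤ_7 : v_7(x) = 0}. Here v_7(1421/4) = v_7(num) − v_7(den) = 2; compare against these criteria.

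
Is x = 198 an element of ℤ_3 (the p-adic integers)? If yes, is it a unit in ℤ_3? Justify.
x ∈ ℤ_3 but not a unit; v_3(x) = 2 > 0

ℤ_3 = {x ∈ ℚ_3 : v_3(x) ≥ 0} and ℤ_3^× = {x ∈ ℤ_3 : v_3(x) = 0}. Here v_3(198) = v_3(num) − v_3(den) = 2; compare against these criteria.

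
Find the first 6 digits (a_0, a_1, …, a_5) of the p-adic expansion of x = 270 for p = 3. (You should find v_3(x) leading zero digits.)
(a_0, …, a_5) = (0, 0, 0, 1, 0, 1)

v_3(270) = 3, so a_0 = ... = a_2 = 0. Factor out: x = 3^3 · u with u = 10 a unit in ℤ_3. Expand u iteratively via a_{v+i} = u_i mod 3, u_{i+1} = (u_i − a_{v+i})/3:
  u_0 = 10;  a_3 = 1;  u_1 = (u_0 − 1)/3 = 3
  u_1 = 3;  a_4 = 0;  u_2 = (u_1 − 0)/3 = 1
  u_2 = 1;  a_5 = 1;  u_3 = (u_2 − 1)/3 = 0
Digits: (0, 0, 0, 1, 0, 1).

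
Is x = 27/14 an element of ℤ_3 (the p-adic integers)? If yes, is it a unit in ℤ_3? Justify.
x ∈ ℤ_3 but not a unit; v_3(x) = 3 > 0

ℤ_3 = {x ∈ ℚ_3 : v_3(x) ≥ 0} and ℤ_3^× = {x ∈ ℤ_3 : v_3(x) = 0}. Here v_3(27/14) = v_3(num) − v_3(den) = 3; compare against these criteria.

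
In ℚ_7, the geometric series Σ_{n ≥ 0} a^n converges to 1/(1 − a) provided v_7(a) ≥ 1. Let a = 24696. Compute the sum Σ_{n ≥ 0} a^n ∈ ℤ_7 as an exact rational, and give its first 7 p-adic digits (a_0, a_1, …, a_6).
Σ a^n = 1/(1 − a) = -1/24695;  first 7 digits = (1, 0, 0, 2, 3, 1, 4)

v_7(a) = 3 ≥ 1, so the series converges in ℤ_7 to 1/(1 − a) = 1/(1 − 24696) = -1/24695. Expand this rational in ℤ_7: compute digits iteratively via d_i = x_i mod 7, x_{i+1} = (x_i − d_i)/7. The first 7 digits are (1, 0, 0, 2, 3, 1, 4).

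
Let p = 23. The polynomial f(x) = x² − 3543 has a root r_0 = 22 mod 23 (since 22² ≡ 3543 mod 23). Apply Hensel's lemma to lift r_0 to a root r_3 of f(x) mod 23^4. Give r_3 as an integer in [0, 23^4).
r_3 = 270663 (mod 279841)

Hensel's recurrence: r_{i+1} = r_i − f(r_i)·(f′(r_i))^{-1} mod 23^{i+2}, with f′(x) = 2x. Iterate:
  r_0 = 22 (mod 23)
  r_1 = 344 (mod 529)
  r_2 = 2989 (mod 12167)
  r_3 = 270663 (mod 279841)
Final: r_3 = 270663, and one checks f(r_3) ≡ 0 mod 23^4.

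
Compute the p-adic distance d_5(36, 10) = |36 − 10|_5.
d_5(36, 10) = 1

Step 1 — x − y = 36 − 10 = 26. Step 2 — v_5(26) = 0 (factor: 26 = (5^0 · 26); the sign does not affect v_p). Step 3 — |x − y|_5 = 5^{0} = 1.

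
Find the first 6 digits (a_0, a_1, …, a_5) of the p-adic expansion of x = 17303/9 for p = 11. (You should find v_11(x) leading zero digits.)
(a_0, …, a_5) = (0, 0, 0, 10, 9, 4)

v_11(17303/9) = 3, so a_0 = ... = a_2 = 0. Factor out: x = 11^3 · u with u = 13/9 a unit in ℤ_11. Expand u iteratively via a_{v+i} = u_i mod 11, u_{i+1} = (u_i − a_{v+i})/11:
  u_0 = 13/9;  a_3 = 10;  u_1 = (u_0 − 10)/11 = -7/9
  u_1 = -7/9;  a_4 = 9;  u_2 = (u_1 − 9)/11 = -8/9
  u_2 = -8/9;  a_5 = 4;  u_3 = (u_2 − 4)/11 = -4/9
Digits: (0, 0, 0, 10, 9, 4).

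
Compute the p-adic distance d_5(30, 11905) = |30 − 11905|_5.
d_5(30, 11905) = 1/625

Step 1 — x − y = 30 − 11905 = -11875. Step 2 — v_5(-11875) = 4 (factor: -11875 = −(5^4 · 19); the sign does not affect v_p). Step 3 — |x − y|_5 = 5^{-4} = 1/625.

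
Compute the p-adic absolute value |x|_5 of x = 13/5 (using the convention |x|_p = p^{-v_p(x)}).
|13/5|_5 = 5

Step 1 — compute v_5(x) by factoring powers of 5 out of the numerator and denominator: v_5(13/5) = -1. Step 2 — apply |x|_p = p^{-v_p(x)} = 5^{1} = 5.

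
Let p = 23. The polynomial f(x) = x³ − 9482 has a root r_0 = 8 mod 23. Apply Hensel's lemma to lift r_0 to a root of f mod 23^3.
r_2 = 3642 (mod 12167)

Hensel: r_{i+1} = r_i − f(r_i)/f′(r_i) mod 23^{i+2}, where f′(x) = 3x². Iterate:
  r_0 = 8 (mod 23)
  r_1 = 468 (mod 529)
  r_2 = 3642 (mod 12167)
Final: r = 3642 with f(r) ≡ 0 mod 23^3.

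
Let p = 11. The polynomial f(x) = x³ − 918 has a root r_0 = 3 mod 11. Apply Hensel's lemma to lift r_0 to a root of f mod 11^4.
r_3 = 6328 (mod 14641)

Hensel: r_{i+1} = r_i − f(r_i)/f′(r_i) mod 11^{i+2}, where f′(x) = 3x². Iterate:
  r_0 = 3 (mod 11)
  r_1 = 36 (mod 121)
  r_2 = 1004 (mod 1331)
  r_3 = 6328 (mod 14641)
Final: r = 6328 with f(r) ≡ 0 mod 11^4.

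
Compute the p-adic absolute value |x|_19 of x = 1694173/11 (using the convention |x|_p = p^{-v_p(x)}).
|1694173/11|_19 = 1/130321

Step 1 — compute v_19(x) by factoring powers of 19 out of the numerator and denominator: v_19(1694173/11) = 4. Step 2 — apply |x|_p = p^{-v_p(x)} = 19^{-4} = 1/130321.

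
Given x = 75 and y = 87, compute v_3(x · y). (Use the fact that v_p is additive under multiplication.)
v_3(6525) = 2

v_p(x) = 1 (factor: 75 = 3^1 · 25); v_p(y) = 1 (factor: 87 = 3^1 · 29). Additivity: v_p(xy) = v_p(x) + v_p(y) = 1 + 1 = 2. (Direct check: xy = 6525 = 3^2 · (725).)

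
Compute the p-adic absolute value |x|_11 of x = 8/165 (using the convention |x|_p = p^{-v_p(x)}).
|8/165|_11 = 11

Step 1 — compute v_11(x) by factoring powers of 11 out of the numerator and denominator: v_11(8/165) = -1. Step 2 — apply |x|_p = p^{-v_p(x)} = 11^{1} = 11.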